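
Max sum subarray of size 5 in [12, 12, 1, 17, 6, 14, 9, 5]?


[0:5]: 48
[1:6]: 50
[2:7]: 47
[3:8]: 51

Max: 51 at [3:8]


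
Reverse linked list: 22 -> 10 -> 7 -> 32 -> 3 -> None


Step 1: curr=22, set curr.next=prev(None) | reversed so far: 22
Step 2: curr=10, set curr.next=prev(22) | reversed so far: 10 -> 22
Step 3: curr=7, set curr.next=prev(10) | reversed so far: 7 -> 10 -> 22
Step 4: curr=32, set curr.next=prev(7) | reversed so far: 32 -> 7 -> 10 -> 22
Step 5: curr=3, set curr.next=prev(32) | reversed so far: 3 -> 32 -> 7 -> 10 -> 22

3 -> 32 -> 7 -> 10 -> 22 -> None


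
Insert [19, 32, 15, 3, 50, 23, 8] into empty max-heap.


Insert 19: [19]
Insert 32: [32, 19]
Insert 15: [32, 19, 15]
Insert 3: [32, 19, 15, 3]
Insert 50: [50, 32, 15, 3, 19]
Insert 23: [50, 32, 23, 3, 19, 15]
Insert 8: [50, 32, 23, 3, 19, 15, 8]

Final heap: [50, 32, 23, 3, 19, 15, 8]


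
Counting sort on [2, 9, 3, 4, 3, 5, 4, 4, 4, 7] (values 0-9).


Input: [2, 9, 3, 4, 3, 5, 4, 4, 4, 7]
Counts: [0, 0, 1, 2, 4, 1, 0, 1, 0, 1]

Sorted: [2, 3, 3, 4, 4, 4, 4, 5, 7, 9]


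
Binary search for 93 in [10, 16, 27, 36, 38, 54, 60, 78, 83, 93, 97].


Step 1: lo=0, hi=10, mid=5, val=54
Step 2: lo=6, hi=10, mid=8, val=83
Step 3: lo=9, hi=10, mid=9, val=93

Found at index 9


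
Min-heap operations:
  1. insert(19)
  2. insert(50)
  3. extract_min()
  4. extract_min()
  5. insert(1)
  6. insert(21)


insert(19) -> [19]
insert(50) -> [19, 50]
extract_min()->19, [50]
extract_min()->50, []
insert(1) -> [1]
insert(21) -> [1, 21]

Final heap: [1, 21]


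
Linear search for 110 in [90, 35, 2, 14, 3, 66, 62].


i=0: 90!=110
i=1: 35!=110
i=2: 2!=110
i=3: 14!=110
i=4: 3!=110
i=5: 66!=110
i=6: 62!=110

Not found, 7 comps


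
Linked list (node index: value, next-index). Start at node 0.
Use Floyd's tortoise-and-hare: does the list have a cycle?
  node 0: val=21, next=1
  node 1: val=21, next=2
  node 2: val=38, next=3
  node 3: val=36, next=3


Floyd's tortoise (slow, +1) and hare (fast, +2):
  init: slow=0, fast=0
  step 1: slow=1, fast=2
  step 2: slow=2, fast=3
  step 3: slow=3, fast=3
  slow == fast at node 3: cycle detected

Cycle: yes


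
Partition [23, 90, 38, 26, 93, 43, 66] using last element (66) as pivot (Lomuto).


Pivot: 66
  23 <= 66: advance i (no swap)
  38 <= 66: swap -> [23, 38, 90, 26, 93, 43, 66]
  26 <= 66: swap -> [23, 38, 26, 90, 93, 43, 66]
  43 <= 66: swap -> [23, 38, 26, 43, 93, 90, 66]
Place pivot at 4: [23, 38, 26, 43, 66, 90, 93]

Partitioned: [23, 38, 26, 43, 66, 90, 93]


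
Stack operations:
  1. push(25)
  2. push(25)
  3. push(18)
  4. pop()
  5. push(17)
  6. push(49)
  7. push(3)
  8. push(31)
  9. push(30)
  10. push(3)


push(25) -> [25]
push(25) -> [25, 25]
push(18) -> [25, 25, 18]
pop()->18, [25, 25]
push(17) -> [25, 25, 17]
push(49) -> [25, 25, 17, 49]
push(3) -> [25, 25, 17, 49, 3]
push(31) -> [25, 25, 17, 49, 3, 31]
push(30) -> [25, 25, 17, 49, 3, 31, 30]
push(3) -> [25, 25, 17, 49, 3, 31, 30, 3]

Final stack: [25, 25, 17, 49, 3, 31, 30, 3]


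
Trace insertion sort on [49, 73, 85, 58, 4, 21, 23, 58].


Initial: [49, 73, 85, 58, 4, 21, 23, 58]
Insert 73: [49, 73, 85, 58, 4, 21, 23, 58]
Insert 85: [49, 73, 85, 58, 4, 21, 23, 58]
Insert 58: [49, 58, 73, 85, 4, 21, 23, 58]
Insert 4: [4, 49, 58, 73, 85, 21, 23, 58]
Insert 21: [4, 21, 49, 58, 73, 85, 23, 58]
Insert 23: [4, 21, 23, 49, 58, 73, 85, 58]
Insert 58: [4, 21, 23, 49, 58, 58, 73, 85]

Sorted: [4, 21, 23, 49, 58, 58, 73, 85]


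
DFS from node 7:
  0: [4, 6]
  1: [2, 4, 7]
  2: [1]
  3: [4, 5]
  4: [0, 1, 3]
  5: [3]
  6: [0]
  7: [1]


Visit 7, push [1]
Visit 1, push [4, 2]
Visit 2, push []
Visit 4, push [3, 0]
Visit 0, push [6]
Visit 6, push []
Visit 3, push [5]
Visit 5, push []

DFS order: [7, 1, 2, 4, 0, 6, 3, 5]


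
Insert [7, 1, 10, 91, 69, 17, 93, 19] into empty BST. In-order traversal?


Insert 7: root
Insert 1: L from 7
Insert 10: R from 7
Insert 91: R from 7 -> R from 10
Insert 69: R from 7 -> R from 10 -> L from 91
Insert 17: R from 7 -> R from 10 -> L from 91 -> L from 69
Insert 93: R from 7 -> R from 10 -> R from 91
Insert 19: R from 7 -> R from 10 -> L from 91 -> L from 69 -> R from 17

In-order: [1, 7, 10, 17, 19, 69, 91, 93]


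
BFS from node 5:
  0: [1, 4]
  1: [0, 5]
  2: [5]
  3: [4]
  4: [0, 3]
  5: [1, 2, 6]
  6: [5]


Visit 5, enqueue [1, 2, 6]
Visit 1, enqueue [0]
Visit 2, enqueue []
Visit 6, enqueue []
Visit 0, enqueue [4]
Visit 4, enqueue [3]
Visit 3, enqueue []

BFS order: [5, 1, 2, 6, 0, 4, 3]


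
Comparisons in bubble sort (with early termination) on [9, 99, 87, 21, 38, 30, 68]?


Algorithm: bubble sort (with early termination)
Input: [9, 99, 87, 21, 38, 30, 68]
Sorted: [9, 21, 30, 38, 68, 87, 99]

18


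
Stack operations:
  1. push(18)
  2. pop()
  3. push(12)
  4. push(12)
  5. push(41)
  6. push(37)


push(18) -> [18]
pop()->18, []
push(12) -> [12]
push(12) -> [12, 12]
push(41) -> [12, 12, 41]
push(37) -> [12, 12, 41, 37]

Final stack: [12, 12, 41, 37]


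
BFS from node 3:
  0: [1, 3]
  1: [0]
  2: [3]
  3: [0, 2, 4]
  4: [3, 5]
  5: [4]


Visit 3, enqueue [0, 2, 4]
Visit 0, enqueue [1]
Visit 2, enqueue []
Visit 4, enqueue [5]
Visit 1, enqueue []
Visit 5, enqueue []

BFS order: [3, 0, 2, 4, 1, 5]


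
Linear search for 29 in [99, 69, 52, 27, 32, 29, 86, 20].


i=0: 99!=29
i=1: 69!=29
i=2: 52!=29
i=3: 27!=29
i=4: 32!=29
i=5: 29==29 found!

Found at 5, 6 comps


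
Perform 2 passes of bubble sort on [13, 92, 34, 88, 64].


Initial: [13, 92, 34, 88, 64]
Pass 1: [13, 34, 88, 64, 92] (3 swaps)
Pass 2: [13, 34, 64, 88, 92] (1 swaps)

After 2 passes: [13, 34, 64, 88, 92]


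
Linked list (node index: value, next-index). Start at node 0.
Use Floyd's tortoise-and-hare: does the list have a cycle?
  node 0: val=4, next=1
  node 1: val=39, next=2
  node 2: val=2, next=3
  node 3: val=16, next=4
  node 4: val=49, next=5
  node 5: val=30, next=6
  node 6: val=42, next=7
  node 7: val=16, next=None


Floyd's tortoise (slow, +1) and hare (fast, +2):
  init: slow=0, fast=0
  step 1: slow=1, fast=2
  step 2: slow=2, fast=4
  step 3: slow=3, fast=6
  step 4: fast 6->7->None, no cycle

Cycle: no


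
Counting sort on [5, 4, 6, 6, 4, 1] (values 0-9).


Input: [5, 4, 6, 6, 4, 1]
Counts: [0, 1, 0, 0, 2, 1, 2, 0, 0, 0]

Sorted: [1, 4, 4, 5, 6, 6]


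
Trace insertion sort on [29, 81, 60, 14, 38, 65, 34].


Initial: [29, 81, 60, 14, 38, 65, 34]
Insert 81: [29, 81, 60, 14, 38, 65, 34]
Insert 60: [29, 60, 81, 14, 38, 65, 34]
Insert 14: [14, 29, 60, 81, 38, 65, 34]
Insert 38: [14, 29, 38, 60, 81, 65, 34]
Insert 65: [14, 29, 38, 60, 65, 81, 34]
Insert 34: [14, 29, 34, 38, 60, 65, 81]

Sorted: [14, 29, 34, 38, 60, 65, 81]


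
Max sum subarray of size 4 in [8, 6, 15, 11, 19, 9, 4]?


[0:4]: 40
[1:5]: 51
[2:6]: 54
[3:7]: 43

Max: 54 at [2:6]


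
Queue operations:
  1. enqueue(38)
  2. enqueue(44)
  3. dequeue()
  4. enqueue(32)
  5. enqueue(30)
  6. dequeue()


enqueue(38) -> [38]
enqueue(44) -> [38, 44]
dequeue()->38, [44]
enqueue(32) -> [44, 32]
enqueue(30) -> [44, 32, 30]
dequeue()->44, [32, 30]

Final queue: [32, 30]


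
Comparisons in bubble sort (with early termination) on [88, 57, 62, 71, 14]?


Algorithm: bubble sort (with early termination)
Input: [88, 57, 62, 71, 14]
Sorted: [14, 57, 62, 71, 88]

10


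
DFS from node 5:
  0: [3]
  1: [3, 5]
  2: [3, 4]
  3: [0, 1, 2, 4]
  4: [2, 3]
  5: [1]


Visit 5, push [1]
Visit 1, push [3]
Visit 3, push [4, 2, 0]
Visit 0, push []
Visit 2, push [4]
Visit 4, push []

DFS order: [5, 1, 3, 0, 2, 4]


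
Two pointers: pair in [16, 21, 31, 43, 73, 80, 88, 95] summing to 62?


lo=0(16)+hi=7(95)=111
lo=0(16)+hi=6(88)=104
lo=0(16)+hi=5(80)=96
lo=0(16)+hi=4(73)=89
lo=0(16)+hi=3(43)=59
lo=1(21)+hi=3(43)=64
lo=1(21)+hi=2(31)=52

No pair found


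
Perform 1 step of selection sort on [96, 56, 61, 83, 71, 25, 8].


Initial: [96, 56, 61, 83, 71, 25, 8]
Step 1: min=8 at 6
  Swap: [8, 56, 61, 83, 71, 25, 96]

After 1 step: [8, 56, 61, 83, 71, 25, 96]


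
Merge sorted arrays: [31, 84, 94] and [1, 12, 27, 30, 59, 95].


Take 1 from B
Take 12 from B
Take 27 from B
Take 30 from B
Take 31 from A
Take 59 from B
Take 84 from A
Take 94 from A

Merged: [1, 12, 27, 30, 31, 59, 84, 94, 95]


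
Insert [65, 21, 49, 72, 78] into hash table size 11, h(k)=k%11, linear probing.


Insert 65: h=10 -> slot 10
Insert 21: h=10, 1 probes -> slot 0
Insert 49: h=5 -> slot 5
Insert 72: h=6 -> slot 6
Insert 78: h=1 -> slot 1

Table: [21, 78, None, None, None, 49, 72, None, None, None, 65]


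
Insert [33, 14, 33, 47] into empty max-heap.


Insert 33: [33]
Insert 14: [33, 14]
Insert 33: [33, 14, 33]
Insert 47: [47, 33, 33, 14]

Final heap: [47, 33, 33, 14]


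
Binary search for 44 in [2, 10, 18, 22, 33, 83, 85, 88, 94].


Step 1: lo=0, hi=8, mid=4, val=33
Step 2: lo=5, hi=8, mid=6, val=85
Step 3: lo=5, hi=5, mid=5, val=83

Not found


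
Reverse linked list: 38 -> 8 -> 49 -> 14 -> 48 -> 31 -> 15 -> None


Step 1: curr=38, set curr.next=prev(None) | reversed so far: 38
Step 2: curr=8, set curr.next=prev(38) | reversed so far: 8 -> 38
Step 3: curr=49, set curr.next=prev(8) | reversed so far: 49 -> 8 -> 38
Step 4: curr=14, set curr.next=prev(49) | reversed so far: 14 -> 49 -> 8 -> 38
Step 5: curr=48, set curr.next=prev(14) | reversed so far: 48 -> 14 -> 49 -> 8 -> 38
Step 6: curr=31, set curr.next=prev(48) | reversed so far: 31 -> 48 -> 14 -> 49 -> 8 -> 38
Step 7: curr=15, set curr.next=prev(31) | reversed so far: 15 -> 31 -> 48 -> 14 -> 49 -> 8 -> 38

15 -> 31 -> 48 -> 14 -> 49 -> 8 -> 38 -> None


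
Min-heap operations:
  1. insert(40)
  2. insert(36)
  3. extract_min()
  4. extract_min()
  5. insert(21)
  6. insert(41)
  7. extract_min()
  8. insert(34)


insert(40) -> [40]
insert(36) -> [36, 40]
extract_min()->36, [40]
extract_min()->40, []
insert(21) -> [21]
insert(41) -> [21, 41]
extract_min()->21, [41]
insert(34) -> [34, 41]

Final heap: [34, 41]


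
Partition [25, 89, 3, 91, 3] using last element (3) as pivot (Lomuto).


Pivot: 3
  3 <= 3: swap -> [3, 89, 25, 91, 3]
Place pivot at 1: [3, 3, 25, 91, 89]

Partitioned: [3, 3, 25, 91, 89]


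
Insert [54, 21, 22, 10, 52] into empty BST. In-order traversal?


Insert 54: root
Insert 21: L from 54
Insert 22: L from 54 -> R from 21
Insert 10: L from 54 -> L from 21
Insert 52: L from 54 -> R from 21 -> R from 22

In-order: [10, 21, 22, 52, 54]


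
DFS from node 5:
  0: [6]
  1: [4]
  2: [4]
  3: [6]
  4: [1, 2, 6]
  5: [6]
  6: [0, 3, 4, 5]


Visit 5, push [6]
Visit 6, push [4, 3, 0]
Visit 0, push []
Visit 3, push []
Visit 4, push [2, 1]
Visit 1, push []
Visit 2, push []

DFS order: [5, 6, 0, 3, 4, 1, 2]


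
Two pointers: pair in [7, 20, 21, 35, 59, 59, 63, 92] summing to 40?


lo=0(7)+hi=7(92)=99
lo=0(7)+hi=6(63)=70
lo=0(7)+hi=5(59)=66
lo=0(7)+hi=4(59)=66
lo=0(7)+hi=3(35)=42
lo=0(7)+hi=2(21)=28
lo=1(20)+hi=2(21)=41

No pair found


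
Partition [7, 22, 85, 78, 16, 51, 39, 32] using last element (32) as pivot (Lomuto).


Pivot: 32
  7 <= 32: advance i (no swap)
  22 <= 32: advance i (no swap)
  16 <= 32: swap -> [7, 22, 16, 78, 85, 51, 39, 32]
Place pivot at 3: [7, 22, 16, 32, 85, 51, 39, 78]

Partitioned: [7, 22, 16, 32, 85, 51, 39, 78]


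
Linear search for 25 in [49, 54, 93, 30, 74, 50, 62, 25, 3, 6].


i=0: 49!=25
i=1: 54!=25
i=2: 93!=25
i=3: 30!=25
i=4: 74!=25
i=5: 50!=25
i=6: 62!=25
i=7: 25==25 found!

Found at 7, 8 comps


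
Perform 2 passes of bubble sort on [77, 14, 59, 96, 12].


Initial: [77, 14, 59, 96, 12]
Pass 1: [14, 59, 77, 12, 96] (3 swaps)
Pass 2: [14, 59, 12, 77, 96] (1 swaps)

After 2 passes: [14, 59, 12, 77, 96]


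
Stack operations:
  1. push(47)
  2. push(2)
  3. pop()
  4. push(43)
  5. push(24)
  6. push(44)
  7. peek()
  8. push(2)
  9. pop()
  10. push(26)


push(47) -> [47]
push(2) -> [47, 2]
pop()->2, [47]
push(43) -> [47, 43]
push(24) -> [47, 43, 24]
push(44) -> [47, 43, 24, 44]
peek()->44
push(2) -> [47, 43, 24, 44, 2]
pop()->2, [47, 43, 24, 44]
push(26) -> [47, 43, 24, 44, 26]

Final stack: [47, 43, 24, 44, 26]


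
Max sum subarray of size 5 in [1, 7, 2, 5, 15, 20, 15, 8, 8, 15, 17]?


[0:5]: 30
[1:6]: 49
[2:7]: 57
[3:8]: 63
[4:9]: 66
[5:10]: 66
[6:11]: 63

Max: 66 at [4:9]


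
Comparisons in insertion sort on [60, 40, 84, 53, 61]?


Algorithm: insertion sort
Input: [60, 40, 84, 53, 61]
Sorted: [40, 53, 60, 61, 84]

7


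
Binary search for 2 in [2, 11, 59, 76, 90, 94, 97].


Step 1: lo=0, hi=6, mid=3, val=76
Step 2: lo=0, hi=2, mid=1, val=11
Step 3: lo=0, hi=0, mid=0, val=2

Found at index 0


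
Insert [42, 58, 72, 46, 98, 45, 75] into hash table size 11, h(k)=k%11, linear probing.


Insert 42: h=9 -> slot 9
Insert 58: h=3 -> slot 3
Insert 72: h=6 -> slot 6
Insert 46: h=2 -> slot 2
Insert 98: h=10 -> slot 10
Insert 45: h=1 -> slot 1
Insert 75: h=9, 2 probes -> slot 0

Table: [75, 45, 46, 58, None, None, 72, None, None, 42, 98]


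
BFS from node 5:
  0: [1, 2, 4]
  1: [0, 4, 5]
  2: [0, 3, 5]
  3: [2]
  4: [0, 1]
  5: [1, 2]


Visit 5, enqueue [1, 2]
Visit 1, enqueue [0, 4]
Visit 2, enqueue [3]
Visit 0, enqueue []
Visit 4, enqueue []
Visit 3, enqueue []

BFS order: [5, 1, 2, 0, 4, 3]


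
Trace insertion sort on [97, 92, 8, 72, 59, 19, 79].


Initial: [97, 92, 8, 72, 59, 19, 79]
Insert 92: [92, 97, 8, 72, 59, 19, 79]
Insert 8: [8, 92, 97, 72, 59, 19, 79]
Insert 72: [8, 72, 92, 97, 59, 19, 79]
Insert 59: [8, 59, 72, 92, 97, 19, 79]
Insert 19: [8, 19, 59, 72, 92, 97, 79]
Insert 79: [8, 19, 59, 72, 79, 92, 97]

Sorted: [8, 19, 59, 72, 79, 92, 97]


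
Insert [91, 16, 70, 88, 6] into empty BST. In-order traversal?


Insert 91: root
Insert 16: L from 91
Insert 70: L from 91 -> R from 16
Insert 88: L from 91 -> R from 16 -> R from 70
Insert 6: L from 91 -> L from 16

In-order: [6, 16, 70, 88, 91]


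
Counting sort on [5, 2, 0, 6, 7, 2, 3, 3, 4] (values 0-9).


Input: [5, 2, 0, 6, 7, 2, 3, 3, 4]
Counts: [1, 0, 2, 2, 1, 1, 1, 1, 0, 0]

Sorted: [0, 2, 2, 3, 3, 4, 5, 6, 7]


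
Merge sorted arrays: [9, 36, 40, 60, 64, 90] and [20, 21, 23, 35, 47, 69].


Take 9 from A
Take 20 from B
Take 21 from B
Take 23 from B
Take 35 from B
Take 36 from A
Take 40 from A
Take 47 from B
Take 60 from A
Take 64 from A
Take 69 from B

Merged: [9, 20, 21, 23, 35, 36, 40, 47, 60, 64, 69, 90]


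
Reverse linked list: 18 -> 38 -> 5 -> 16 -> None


Step 1: curr=18, set curr.next=prev(None) | reversed so far: 18
Step 2: curr=38, set curr.next=prev(18) | reversed so far: 38 -> 18
Step 3: curr=5, set curr.next=prev(38) | reversed so far: 5 -> 38 -> 18
Step 4: curr=16, set curr.next=prev(5) | reversed so far: 16 -> 5 -> 38 -> 18

16 -> 5 -> 38 -> 18 -> None


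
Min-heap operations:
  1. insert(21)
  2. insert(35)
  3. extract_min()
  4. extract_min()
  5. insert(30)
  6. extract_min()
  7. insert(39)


insert(21) -> [21]
insert(35) -> [21, 35]
extract_min()->21, [35]
extract_min()->35, []
insert(30) -> [30]
extract_min()->30, []
insert(39) -> [39]

Final heap: [39]


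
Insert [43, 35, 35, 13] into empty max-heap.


Insert 43: [43]
Insert 35: [43, 35]
Insert 35: [43, 35, 35]
Insert 13: [43, 35, 35, 13]

Final heap: [43, 35, 35, 13]


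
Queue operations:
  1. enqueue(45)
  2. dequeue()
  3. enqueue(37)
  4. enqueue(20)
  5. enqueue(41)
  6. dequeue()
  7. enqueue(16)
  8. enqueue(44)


enqueue(45) -> [45]
dequeue()->45, []
enqueue(37) -> [37]
enqueue(20) -> [37, 20]
enqueue(41) -> [37, 20, 41]
dequeue()->37, [20, 41]
enqueue(16) -> [20, 41, 16]
enqueue(44) -> [20, 41, 16, 44]

Final queue: [20, 41, 16, 44]


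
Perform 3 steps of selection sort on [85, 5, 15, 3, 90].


Initial: [85, 5, 15, 3, 90]
Step 1: min=3 at 3
  Swap: [3, 5, 15, 85, 90]
Step 2: min=5 at 1
  Swap: [3, 5, 15, 85, 90]
Step 3: min=15 at 2
  Swap: [3, 5, 15, 85, 90]

After 3 steps: [3, 5, 15, 85, 90]


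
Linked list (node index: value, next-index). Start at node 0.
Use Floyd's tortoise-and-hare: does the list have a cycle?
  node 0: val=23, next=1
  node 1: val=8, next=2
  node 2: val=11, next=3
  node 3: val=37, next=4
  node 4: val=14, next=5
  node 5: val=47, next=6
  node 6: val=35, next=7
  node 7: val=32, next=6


Floyd's tortoise (slow, +1) and hare (fast, +2):
  init: slow=0, fast=0
  step 1: slow=1, fast=2
  step 2: slow=2, fast=4
  step 3: slow=3, fast=6
  step 4: slow=4, fast=6
  step 5: slow=5, fast=6
  step 6: slow=6, fast=6
  slow == fast at node 6: cycle detected

Cycle: yes


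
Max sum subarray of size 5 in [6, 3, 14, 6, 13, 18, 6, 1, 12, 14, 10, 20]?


[0:5]: 42
[1:6]: 54
[2:7]: 57
[3:8]: 44
[4:9]: 50
[5:10]: 51
[6:11]: 43
[7:12]: 57

Max: 57 at [2:7]


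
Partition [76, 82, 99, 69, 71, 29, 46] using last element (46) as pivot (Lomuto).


Pivot: 46
  29 <= 46: swap -> [29, 82, 99, 69, 71, 76, 46]
Place pivot at 1: [29, 46, 99, 69, 71, 76, 82]

Partitioned: [29, 46, 99, 69, 71, 76, 82]


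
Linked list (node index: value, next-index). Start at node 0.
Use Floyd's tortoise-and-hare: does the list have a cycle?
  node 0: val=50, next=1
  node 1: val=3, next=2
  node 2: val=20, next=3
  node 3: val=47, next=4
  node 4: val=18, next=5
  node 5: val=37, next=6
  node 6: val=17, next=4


Floyd's tortoise (slow, +1) and hare (fast, +2):
  init: slow=0, fast=0
  step 1: slow=1, fast=2
  step 2: slow=2, fast=4
  step 3: slow=3, fast=6
  step 4: slow=4, fast=5
  step 5: slow=5, fast=4
  step 6: slow=6, fast=6
  slow == fast at node 6: cycle detected

Cycle: yes


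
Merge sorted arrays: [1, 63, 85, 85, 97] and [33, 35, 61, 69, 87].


Take 1 from A
Take 33 from B
Take 35 from B
Take 61 from B
Take 63 from A
Take 69 from B
Take 85 from A
Take 85 from A
Take 87 from B

Merged: [1, 33, 35, 61, 63, 69, 85, 85, 87, 97]


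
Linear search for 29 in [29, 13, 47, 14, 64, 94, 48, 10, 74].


i=0: 29==29 found!

Found at 0, 1 comps


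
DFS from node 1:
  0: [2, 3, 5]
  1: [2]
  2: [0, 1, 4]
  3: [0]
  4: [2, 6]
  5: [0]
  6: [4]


Visit 1, push [2]
Visit 2, push [4, 0]
Visit 0, push [5, 3]
Visit 3, push []
Visit 5, push []
Visit 4, push [6]
Visit 6, push []

DFS order: [1, 2, 0, 3, 5, 4, 6]


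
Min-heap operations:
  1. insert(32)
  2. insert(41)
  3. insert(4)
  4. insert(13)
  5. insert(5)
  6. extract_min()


insert(32) -> [32]
insert(41) -> [32, 41]
insert(4) -> [4, 41, 32]
insert(13) -> [4, 13, 32, 41]
insert(5) -> [4, 5, 32, 41, 13]
extract_min()->4, [5, 13, 32, 41]

Final heap: [5, 13, 32, 41]


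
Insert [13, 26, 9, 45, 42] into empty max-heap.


Insert 13: [13]
Insert 26: [26, 13]
Insert 9: [26, 13, 9]
Insert 45: [45, 26, 9, 13]
Insert 42: [45, 42, 9, 13, 26]

Final heap: [45, 42, 9, 13, 26]


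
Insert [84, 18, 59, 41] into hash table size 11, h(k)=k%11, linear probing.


Insert 84: h=7 -> slot 7
Insert 18: h=7, 1 probes -> slot 8
Insert 59: h=4 -> slot 4
Insert 41: h=8, 1 probes -> slot 9

Table: [None, None, None, None, 59, None, None, 84, 18, 41, None]


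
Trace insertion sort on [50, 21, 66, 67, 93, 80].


Initial: [50, 21, 66, 67, 93, 80]
Insert 21: [21, 50, 66, 67, 93, 80]
Insert 66: [21, 50, 66, 67, 93, 80]
Insert 67: [21, 50, 66, 67, 93, 80]
Insert 93: [21, 50, 66, 67, 93, 80]
Insert 80: [21, 50, 66, 67, 80, 93]

Sorted: [21, 50, 66, 67, 80, 93]


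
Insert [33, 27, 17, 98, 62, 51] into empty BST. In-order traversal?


Insert 33: root
Insert 27: L from 33
Insert 17: L from 33 -> L from 27
Insert 98: R from 33
Insert 62: R from 33 -> L from 98
Insert 51: R from 33 -> L from 98 -> L from 62

In-order: [17, 27, 33, 51, 62, 98]


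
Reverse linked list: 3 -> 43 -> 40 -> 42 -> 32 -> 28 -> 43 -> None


Step 1: curr=3, set curr.next=prev(None) | reversed so far: 3
Step 2: curr=43, set curr.next=prev(3) | reversed so far: 43 -> 3
Step 3: curr=40, set curr.next=prev(43) | reversed so far: 40 -> 43 -> 3
Step 4: curr=42, set curr.next=prev(40) | reversed so far: 42 -> 40 -> 43 -> 3
Step 5: curr=32, set curr.next=prev(42) | reversed so far: 32 -> 42 -> 40 -> 43 -> 3
Step 6: curr=28, set curr.next=prev(32) | reversed so far: 28 -> 32 -> 42 -> 40 -> 43 -> 3
Step 7: curr=43, set curr.next=prev(28) | reversed so far: 43 -> 28 -> 32 -> 42 -> 40 -> 43 -> 3

43 -> 28 -> 32 -> 42 -> 40 -> 43 -> 3 -> None


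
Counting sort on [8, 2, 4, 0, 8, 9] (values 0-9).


Input: [8, 2, 4, 0, 8, 9]
Counts: [1, 0, 1, 0, 1, 0, 0, 0, 2, 1]

Sorted: [0, 2, 4, 8, 8, 9]


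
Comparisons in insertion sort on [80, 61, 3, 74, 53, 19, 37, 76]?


Algorithm: insertion sort
Input: [80, 61, 3, 74, 53, 19, 37, 76]
Sorted: [3, 19, 37, 53, 61, 74, 76, 80]

21


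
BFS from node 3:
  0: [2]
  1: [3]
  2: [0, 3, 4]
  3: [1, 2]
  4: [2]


Visit 3, enqueue [1, 2]
Visit 1, enqueue []
Visit 2, enqueue [0, 4]
Visit 0, enqueue []
Visit 4, enqueue []

BFS order: [3, 1, 2, 0, 4]


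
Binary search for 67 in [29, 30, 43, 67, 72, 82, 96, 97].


Step 1: lo=0, hi=7, mid=3, val=67

Found at index 3


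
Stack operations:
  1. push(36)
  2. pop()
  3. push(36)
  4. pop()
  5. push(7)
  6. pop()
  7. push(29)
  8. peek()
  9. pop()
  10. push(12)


push(36) -> [36]
pop()->36, []
push(36) -> [36]
pop()->36, []
push(7) -> [7]
pop()->7, []
push(29) -> [29]
peek()->29
pop()->29, []
push(12) -> [12]

Final stack: [12]


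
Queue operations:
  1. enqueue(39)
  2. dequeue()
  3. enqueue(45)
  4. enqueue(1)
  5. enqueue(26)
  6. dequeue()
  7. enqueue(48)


enqueue(39) -> [39]
dequeue()->39, []
enqueue(45) -> [45]
enqueue(1) -> [45, 1]
enqueue(26) -> [45, 1, 26]
dequeue()->45, [1, 26]
enqueue(48) -> [1, 26, 48]

Final queue: [1, 26, 48]


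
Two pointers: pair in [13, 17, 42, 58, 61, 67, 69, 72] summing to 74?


lo=0(13)+hi=7(72)=85
lo=0(13)+hi=6(69)=82
lo=0(13)+hi=5(67)=80
lo=0(13)+hi=4(61)=74

Yes: 13+61=74


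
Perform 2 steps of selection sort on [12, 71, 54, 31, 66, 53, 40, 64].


Initial: [12, 71, 54, 31, 66, 53, 40, 64]
Step 1: min=12 at 0
  Swap: [12, 71, 54, 31, 66, 53, 40, 64]
Step 2: min=31 at 3
  Swap: [12, 31, 54, 71, 66, 53, 40, 64]

After 2 steps: [12, 31, 54, 71, 66, 53, 40, 64]


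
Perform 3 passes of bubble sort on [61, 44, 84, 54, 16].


Initial: [61, 44, 84, 54, 16]
Pass 1: [44, 61, 54, 16, 84] (3 swaps)
Pass 2: [44, 54, 16, 61, 84] (2 swaps)
Pass 3: [44, 16, 54, 61, 84] (1 swaps)

After 3 passes: [44, 16, 54, 61, 84]


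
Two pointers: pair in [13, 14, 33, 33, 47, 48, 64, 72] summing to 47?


lo=0(13)+hi=7(72)=85
lo=0(13)+hi=6(64)=77
lo=0(13)+hi=5(48)=61
lo=0(13)+hi=4(47)=60
lo=0(13)+hi=3(33)=46
lo=1(14)+hi=3(33)=47

Yes: 14+33=47


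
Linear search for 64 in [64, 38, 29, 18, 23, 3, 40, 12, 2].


i=0: 64==64 found!

Found at 0, 1 comps


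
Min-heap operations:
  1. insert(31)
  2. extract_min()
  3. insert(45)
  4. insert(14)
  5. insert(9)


insert(31) -> [31]
extract_min()->31, []
insert(45) -> [45]
insert(14) -> [14, 45]
insert(9) -> [9, 45, 14]

Final heap: [9, 45, 14]


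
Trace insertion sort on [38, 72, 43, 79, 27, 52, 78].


Initial: [38, 72, 43, 79, 27, 52, 78]
Insert 72: [38, 72, 43, 79, 27, 52, 78]
Insert 43: [38, 43, 72, 79, 27, 52, 78]
Insert 79: [38, 43, 72, 79, 27, 52, 78]
Insert 27: [27, 38, 43, 72, 79, 52, 78]
Insert 52: [27, 38, 43, 52, 72, 79, 78]
Insert 78: [27, 38, 43, 52, 72, 78, 79]

Sorted: [27, 38, 43, 52, 72, 78, 79]


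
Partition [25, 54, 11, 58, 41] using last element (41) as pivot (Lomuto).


Pivot: 41
  25 <= 41: advance i (no swap)
  11 <= 41: swap -> [25, 11, 54, 58, 41]
Place pivot at 2: [25, 11, 41, 58, 54]

Partitioned: [25, 11, 41, 58, 54]


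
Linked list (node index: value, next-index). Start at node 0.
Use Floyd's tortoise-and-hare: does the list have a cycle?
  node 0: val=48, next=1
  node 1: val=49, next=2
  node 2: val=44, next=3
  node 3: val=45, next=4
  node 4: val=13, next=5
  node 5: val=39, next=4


Floyd's tortoise (slow, +1) and hare (fast, +2):
  init: slow=0, fast=0
  step 1: slow=1, fast=2
  step 2: slow=2, fast=4
  step 3: slow=3, fast=4
  step 4: slow=4, fast=4
  slow == fast at node 4: cycle detected

Cycle: yes


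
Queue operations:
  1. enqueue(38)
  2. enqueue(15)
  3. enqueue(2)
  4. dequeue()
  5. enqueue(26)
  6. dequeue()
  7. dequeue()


enqueue(38) -> [38]
enqueue(15) -> [38, 15]
enqueue(2) -> [38, 15, 2]
dequeue()->38, [15, 2]
enqueue(26) -> [15, 2, 26]
dequeue()->15, [2, 26]
dequeue()->2, [26]

Final queue: [26]


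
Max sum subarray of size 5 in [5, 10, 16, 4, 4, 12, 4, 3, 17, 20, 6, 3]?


[0:5]: 39
[1:6]: 46
[2:7]: 40
[3:8]: 27
[4:9]: 40
[5:10]: 56
[6:11]: 50
[7:12]: 49

Max: 56 at [5:10]


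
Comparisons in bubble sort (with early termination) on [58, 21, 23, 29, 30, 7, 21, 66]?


Algorithm: bubble sort (with early termination)
Input: [58, 21, 23, 29, 30, 7, 21, 66]
Sorted: [7, 21, 21, 23, 29, 30, 58, 66]

27


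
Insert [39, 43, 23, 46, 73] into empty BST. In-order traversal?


Insert 39: root
Insert 43: R from 39
Insert 23: L from 39
Insert 46: R from 39 -> R from 43
Insert 73: R from 39 -> R from 43 -> R from 46

In-order: [23, 39, 43, 46, 73]


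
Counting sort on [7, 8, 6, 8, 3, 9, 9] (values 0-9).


Input: [7, 8, 6, 8, 3, 9, 9]
Counts: [0, 0, 0, 1, 0, 0, 1, 1, 2, 2]

Sorted: [3, 6, 7, 8, 8, 9, 9]


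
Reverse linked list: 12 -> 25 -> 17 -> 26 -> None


Step 1: curr=12, set curr.next=prev(None) | reversed so far: 12
Step 2: curr=25, set curr.next=prev(12) | reversed so far: 25 -> 12
Step 3: curr=17, set curr.next=prev(25) | reversed so far: 17 -> 25 -> 12
Step 4: curr=26, set curr.next=prev(17) | reversed so far: 26 -> 17 -> 25 -> 12

26 -> 17 -> 25 -> 12 -> None


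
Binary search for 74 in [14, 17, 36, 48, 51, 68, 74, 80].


Step 1: lo=0, hi=7, mid=3, val=48
Step 2: lo=4, hi=7, mid=5, val=68
Step 3: lo=6, hi=7, mid=6, val=74

Found at index 6


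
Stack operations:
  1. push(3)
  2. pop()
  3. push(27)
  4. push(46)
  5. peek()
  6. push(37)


push(3) -> [3]
pop()->3, []
push(27) -> [27]
push(46) -> [27, 46]
peek()->46
push(37) -> [27, 46, 37]

Final stack: [27, 46, 37]


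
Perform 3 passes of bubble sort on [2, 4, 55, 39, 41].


Initial: [2, 4, 55, 39, 41]
Pass 1: [2, 4, 39, 41, 55] (2 swaps)
Pass 2: [2, 4, 39, 41, 55] (0 swaps)
Pass 3: [2, 4, 39, 41, 55] (0 swaps)

After 3 passes: [2, 4, 39, 41, 55]


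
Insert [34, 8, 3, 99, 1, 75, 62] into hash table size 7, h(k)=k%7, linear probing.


Insert 34: h=6 -> slot 6
Insert 8: h=1 -> slot 1
Insert 3: h=3 -> slot 3
Insert 99: h=1, 1 probes -> slot 2
Insert 1: h=1, 3 probes -> slot 4
Insert 75: h=5 -> slot 5
Insert 62: h=6, 1 probes -> slot 0

Table: [62, 8, 99, 3, 1, 75, 34]


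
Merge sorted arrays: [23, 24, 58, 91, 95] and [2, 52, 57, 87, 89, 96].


Take 2 from B
Take 23 from A
Take 24 from A
Take 52 from B
Take 57 from B
Take 58 from A
Take 87 from B
Take 89 from B
Take 91 from A
Take 95 from A

Merged: [2, 23, 24, 52, 57, 58, 87, 89, 91, 95, 96]


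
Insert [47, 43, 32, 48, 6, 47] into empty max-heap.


Insert 47: [47]
Insert 43: [47, 43]
Insert 32: [47, 43, 32]
Insert 48: [48, 47, 32, 43]
Insert 6: [48, 47, 32, 43, 6]
Insert 47: [48, 47, 47, 43, 6, 32]

Final heap: [48, 47, 47, 43, 6, 32]


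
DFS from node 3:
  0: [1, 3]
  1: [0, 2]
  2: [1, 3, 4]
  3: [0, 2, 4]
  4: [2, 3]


Visit 3, push [4, 2, 0]
Visit 0, push [1]
Visit 1, push [2]
Visit 2, push [4]
Visit 4, push []

DFS order: [3, 0, 1, 2, 4]


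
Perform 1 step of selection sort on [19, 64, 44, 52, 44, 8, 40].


Initial: [19, 64, 44, 52, 44, 8, 40]
Step 1: min=8 at 5
  Swap: [8, 64, 44, 52, 44, 19, 40]

After 1 step: [8, 64, 44, 52, 44, 19, 40]


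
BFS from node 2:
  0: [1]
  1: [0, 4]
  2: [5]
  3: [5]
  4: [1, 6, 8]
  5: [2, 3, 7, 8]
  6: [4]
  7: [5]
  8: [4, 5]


Visit 2, enqueue [5]
Visit 5, enqueue [3, 7, 8]
Visit 3, enqueue []
Visit 7, enqueue []
Visit 8, enqueue [4]
Visit 4, enqueue [1, 6]
Visit 1, enqueue [0]
Visit 6, enqueue []
Visit 0, enqueue []

BFS order: [2, 5, 3, 7, 8, 4, 1, 6, 0]


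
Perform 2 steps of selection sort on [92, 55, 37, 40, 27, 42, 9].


Initial: [92, 55, 37, 40, 27, 42, 9]
Step 1: min=9 at 6
  Swap: [9, 55, 37, 40, 27, 42, 92]
Step 2: min=27 at 4
  Swap: [9, 27, 37, 40, 55, 42, 92]

After 2 steps: [9, 27, 37, 40, 55, 42, 92]


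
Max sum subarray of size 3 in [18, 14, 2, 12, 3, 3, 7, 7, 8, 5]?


[0:3]: 34
[1:4]: 28
[2:5]: 17
[3:6]: 18
[4:7]: 13
[5:8]: 17
[6:9]: 22
[7:10]: 20

Max: 34 at [0:3]


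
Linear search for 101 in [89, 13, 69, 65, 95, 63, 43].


i=0: 89!=101
i=1: 13!=101
i=2: 69!=101
i=3: 65!=101
i=4: 95!=101
i=5: 63!=101
i=6: 43!=101

Not found, 7 comps


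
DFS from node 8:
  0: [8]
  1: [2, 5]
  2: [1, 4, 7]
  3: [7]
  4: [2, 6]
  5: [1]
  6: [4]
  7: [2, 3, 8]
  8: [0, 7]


Visit 8, push [7, 0]
Visit 0, push []
Visit 7, push [3, 2]
Visit 2, push [4, 1]
Visit 1, push [5]
Visit 5, push []
Visit 4, push [6]
Visit 6, push []
Visit 3, push []

DFS order: [8, 0, 7, 2, 1, 5, 4, 6, 3]


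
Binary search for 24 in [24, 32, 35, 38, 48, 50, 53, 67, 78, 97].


Step 1: lo=0, hi=9, mid=4, val=48
Step 2: lo=0, hi=3, mid=1, val=32
Step 3: lo=0, hi=0, mid=0, val=24

Found at index 0


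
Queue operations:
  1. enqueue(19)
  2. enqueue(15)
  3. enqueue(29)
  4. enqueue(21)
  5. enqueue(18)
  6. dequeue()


enqueue(19) -> [19]
enqueue(15) -> [19, 15]
enqueue(29) -> [19, 15, 29]
enqueue(21) -> [19, 15, 29, 21]
enqueue(18) -> [19, 15, 29, 21, 18]
dequeue()->19, [15, 29, 21, 18]

Final queue: [15, 29, 21, 18]


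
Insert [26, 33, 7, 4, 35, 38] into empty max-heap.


Insert 26: [26]
Insert 33: [33, 26]
Insert 7: [33, 26, 7]
Insert 4: [33, 26, 7, 4]
Insert 35: [35, 33, 7, 4, 26]
Insert 38: [38, 33, 35, 4, 26, 7]

Final heap: [38, 33, 35, 4, 26, 7]


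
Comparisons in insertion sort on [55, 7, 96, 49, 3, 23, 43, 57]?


Algorithm: insertion sort
Input: [55, 7, 96, 49, 3, 23, 43, 57]
Sorted: [3, 7, 23, 43, 49, 55, 57, 96]

19


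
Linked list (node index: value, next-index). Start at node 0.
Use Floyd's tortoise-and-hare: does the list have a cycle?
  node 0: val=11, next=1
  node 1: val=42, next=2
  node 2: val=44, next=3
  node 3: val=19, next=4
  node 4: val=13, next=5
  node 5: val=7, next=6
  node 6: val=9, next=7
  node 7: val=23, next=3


Floyd's tortoise (slow, +1) and hare (fast, +2):
  init: slow=0, fast=0
  step 1: slow=1, fast=2
  step 2: slow=2, fast=4
  step 3: slow=3, fast=6
  step 4: slow=4, fast=3
  step 5: slow=5, fast=5
  slow == fast at node 5: cycle detected

Cycle: yes


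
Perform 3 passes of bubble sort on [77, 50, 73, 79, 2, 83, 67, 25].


Initial: [77, 50, 73, 79, 2, 83, 67, 25]
Pass 1: [50, 73, 77, 2, 79, 67, 25, 83] (5 swaps)
Pass 2: [50, 73, 2, 77, 67, 25, 79, 83] (3 swaps)
Pass 3: [50, 2, 73, 67, 25, 77, 79, 83] (3 swaps)

After 3 passes: [50, 2, 73, 67, 25, 77, 79, 83]


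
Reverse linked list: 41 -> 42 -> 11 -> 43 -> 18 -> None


Step 1: curr=41, set curr.next=prev(None) | reversed so far: 41
Step 2: curr=42, set curr.next=prev(41) | reversed so far: 42 -> 41
Step 3: curr=11, set curr.next=prev(42) | reversed so far: 11 -> 42 -> 41
Step 4: curr=43, set curr.next=prev(11) | reversed so far: 43 -> 11 -> 42 -> 41
Step 5: curr=18, set curr.next=prev(43) | reversed so far: 18 -> 43 -> 11 -> 42 -> 41

18 -> 43 -> 11 -> 42 -> 41 -> None


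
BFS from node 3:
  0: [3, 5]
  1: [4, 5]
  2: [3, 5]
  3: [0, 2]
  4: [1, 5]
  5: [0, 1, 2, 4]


Visit 3, enqueue [0, 2]
Visit 0, enqueue [5]
Visit 2, enqueue []
Visit 5, enqueue [1, 4]
Visit 1, enqueue []
Visit 4, enqueue []

BFS order: [3, 0, 2, 5, 1, 4]


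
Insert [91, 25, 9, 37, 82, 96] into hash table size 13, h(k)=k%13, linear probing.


Insert 91: h=0 -> slot 0
Insert 25: h=12 -> slot 12
Insert 9: h=9 -> slot 9
Insert 37: h=11 -> slot 11
Insert 82: h=4 -> slot 4
Insert 96: h=5 -> slot 5

Table: [91, None, None, None, 82, 96, None, None, None, 9, None, 37, 25]


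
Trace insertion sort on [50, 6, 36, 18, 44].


Initial: [50, 6, 36, 18, 44]
Insert 6: [6, 50, 36, 18, 44]
Insert 36: [6, 36, 50, 18, 44]
Insert 18: [6, 18, 36, 50, 44]
Insert 44: [6, 18, 36, 44, 50]

Sorted: [6, 18, 36, 44, 50]


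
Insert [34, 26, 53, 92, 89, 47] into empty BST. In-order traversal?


Insert 34: root
Insert 26: L from 34
Insert 53: R from 34
Insert 92: R from 34 -> R from 53
Insert 89: R from 34 -> R from 53 -> L from 92
Insert 47: R from 34 -> L from 53

In-order: [26, 34, 47, 53, 89, 92]


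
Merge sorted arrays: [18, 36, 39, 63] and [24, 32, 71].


Take 18 from A
Take 24 from B
Take 32 from B
Take 36 from A
Take 39 from A
Take 63 from A

Merged: [18, 24, 32, 36, 39, 63, 71]


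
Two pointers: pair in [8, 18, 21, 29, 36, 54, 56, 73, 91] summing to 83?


lo=0(8)+hi=8(91)=99
lo=0(8)+hi=7(73)=81
lo=1(18)+hi=7(73)=91
lo=1(18)+hi=6(56)=74
lo=2(21)+hi=6(56)=77
lo=3(29)+hi=6(56)=85
lo=3(29)+hi=5(54)=83

Yes: 29+54=83


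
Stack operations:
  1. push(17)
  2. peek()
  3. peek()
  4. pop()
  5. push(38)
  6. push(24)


push(17) -> [17]
peek()->17
peek()->17
pop()->17, []
push(38) -> [38]
push(24) -> [38, 24]

Final stack: [38, 24]


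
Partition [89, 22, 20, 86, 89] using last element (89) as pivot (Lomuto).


Pivot: 89
  89 <= 89: advance i (no swap)
  22 <= 89: advance i (no swap)
  20 <= 89: advance i (no swap)
  86 <= 89: advance i (no swap)
Place pivot at 4: [89, 22, 20, 86, 89]

Partitioned: [89, 22, 20, 86, 89]


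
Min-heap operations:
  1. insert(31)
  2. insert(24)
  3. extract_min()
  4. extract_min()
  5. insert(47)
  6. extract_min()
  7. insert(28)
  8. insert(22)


insert(31) -> [31]
insert(24) -> [24, 31]
extract_min()->24, [31]
extract_min()->31, []
insert(47) -> [47]
extract_min()->47, []
insert(28) -> [28]
insert(22) -> [22, 28]

Final heap: [22, 28]


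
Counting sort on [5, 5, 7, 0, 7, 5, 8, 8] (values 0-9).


Input: [5, 5, 7, 0, 7, 5, 8, 8]
Counts: [1, 0, 0, 0, 0, 3, 0, 2, 2, 0]

Sorted: [0, 5, 5, 5, 7, 7, 8, 8]


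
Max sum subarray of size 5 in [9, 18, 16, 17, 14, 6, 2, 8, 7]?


[0:5]: 74
[1:6]: 71
[2:7]: 55
[3:8]: 47
[4:9]: 37

Max: 74 at [0:5]


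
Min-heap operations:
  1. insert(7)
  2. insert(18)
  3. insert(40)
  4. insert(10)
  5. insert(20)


insert(7) -> [7]
insert(18) -> [7, 18]
insert(40) -> [7, 18, 40]
insert(10) -> [7, 10, 40, 18]
insert(20) -> [7, 10, 40, 18, 20]

Final heap: [7, 10, 40, 18, 20]


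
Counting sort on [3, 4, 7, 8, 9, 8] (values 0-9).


Input: [3, 4, 7, 8, 9, 8]
Counts: [0, 0, 0, 1, 1, 0, 0, 1, 2, 1]

Sorted: [3, 4, 7, 8, 8, 9]


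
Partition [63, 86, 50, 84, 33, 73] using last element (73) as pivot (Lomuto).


Pivot: 73
  63 <= 73: advance i (no swap)
  50 <= 73: swap -> [63, 50, 86, 84, 33, 73]
  33 <= 73: swap -> [63, 50, 33, 84, 86, 73]
Place pivot at 3: [63, 50, 33, 73, 86, 84]

Partitioned: [63, 50, 33, 73, 86, 84]


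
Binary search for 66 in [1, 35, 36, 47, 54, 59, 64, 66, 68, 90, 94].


Step 1: lo=0, hi=10, mid=5, val=59
Step 2: lo=6, hi=10, mid=8, val=68
Step 3: lo=6, hi=7, mid=6, val=64
Step 4: lo=7, hi=7, mid=7, val=66

Found at index 7


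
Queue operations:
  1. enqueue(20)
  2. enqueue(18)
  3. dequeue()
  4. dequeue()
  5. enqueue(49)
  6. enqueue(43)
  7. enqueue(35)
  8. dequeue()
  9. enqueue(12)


enqueue(20) -> [20]
enqueue(18) -> [20, 18]
dequeue()->20, [18]
dequeue()->18, []
enqueue(49) -> [49]
enqueue(43) -> [49, 43]
enqueue(35) -> [49, 43, 35]
dequeue()->49, [43, 35]
enqueue(12) -> [43, 35, 12]

Final queue: [43, 35, 12]


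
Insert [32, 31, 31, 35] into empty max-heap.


Insert 32: [32]
Insert 31: [32, 31]
Insert 31: [32, 31, 31]
Insert 35: [35, 32, 31, 31]

Final heap: [35, 32, 31, 31]


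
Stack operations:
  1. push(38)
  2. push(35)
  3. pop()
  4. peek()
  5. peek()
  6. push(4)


push(38) -> [38]
push(35) -> [38, 35]
pop()->35, [38]
peek()->38
peek()->38
push(4) -> [38, 4]

Final stack: [38, 4]


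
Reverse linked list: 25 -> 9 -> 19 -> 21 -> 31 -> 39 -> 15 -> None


Step 1: curr=25, set curr.next=prev(None) | reversed so far: 25
Step 2: curr=9, set curr.next=prev(25) | reversed so far: 9 -> 25
Step 3: curr=19, set curr.next=prev(9) | reversed so far: 19 -> 9 -> 25
Step 4: curr=21, set curr.next=prev(19) | reversed so far: 21 -> 19 -> 9 -> 25
Step 5: curr=31, set curr.next=prev(21) | reversed so far: 31 -> 21 -> 19 -> 9 -> 25
Step 6: curr=39, set curr.next=prev(31) | reversed so far: 39 -> 31 -> 21 -> 19 -> 9 -> 25
Step 7: curr=15, set curr.next=prev(39) | reversed so far: 15 -> 39 -> 31 -> 21 -> 19 -> 9 -> 25

15 -> 39 -> 31 -> 21 -> 19 -> 9 -> 25 -> None


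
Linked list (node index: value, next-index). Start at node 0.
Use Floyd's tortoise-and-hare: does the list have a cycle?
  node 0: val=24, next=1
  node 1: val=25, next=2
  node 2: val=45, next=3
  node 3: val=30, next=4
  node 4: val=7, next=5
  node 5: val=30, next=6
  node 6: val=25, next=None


Floyd's tortoise (slow, +1) and hare (fast, +2):
  init: slow=0, fast=0
  step 1: slow=1, fast=2
  step 2: slow=2, fast=4
  step 3: slow=3, fast=6
  step 4: fast -> None, no cycle

Cycle: no


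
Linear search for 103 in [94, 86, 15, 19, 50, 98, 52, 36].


i=0: 94!=103
i=1: 86!=103
i=2: 15!=103
i=3: 19!=103
i=4: 50!=103
i=5: 98!=103
i=6: 52!=103
i=7: 36!=103

Not found, 8 comps


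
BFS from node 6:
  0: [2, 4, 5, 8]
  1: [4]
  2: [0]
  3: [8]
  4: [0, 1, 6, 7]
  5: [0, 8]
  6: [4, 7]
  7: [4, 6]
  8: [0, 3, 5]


Visit 6, enqueue [4, 7]
Visit 4, enqueue [0, 1]
Visit 7, enqueue []
Visit 0, enqueue [2, 5, 8]
Visit 1, enqueue []
Visit 2, enqueue []
Visit 5, enqueue []
Visit 8, enqueue [3]
Visit 3, enqueue []

BFS order: [6, 4, 7, 0, 1, 2, 5, 8, 3]


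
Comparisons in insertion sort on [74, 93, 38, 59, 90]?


Algorithm: insertion sort
Input: [74, 93, 38, 59, 90]
Sorted: [38, 59, 74, 90, 93]

8


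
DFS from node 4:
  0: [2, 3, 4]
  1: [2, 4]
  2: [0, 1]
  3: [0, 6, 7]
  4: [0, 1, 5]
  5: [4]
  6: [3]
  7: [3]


Visit 4, push [5, 1, 0]
Visit 0, push [3, 2]
Visit 2, push [1]
Visit 1, push []
Visit 3, push [7, 6]
Visit 6, push []
Visit 7, push []
Visit 5, push []

DFS order: [4, 0, 2, 1, 3, 6, 7, 5]


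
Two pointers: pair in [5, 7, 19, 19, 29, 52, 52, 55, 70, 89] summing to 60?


lo=0(5)+hi=9(89)=94
lo=0(5)+hi=8(70)=75
lo=0(5)+hi=7(55)=60

Yes: 5+55=60


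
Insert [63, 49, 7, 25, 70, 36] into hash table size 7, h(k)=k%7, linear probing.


Insert 63: h=0 -> slot 0
Insert 49: h=0, 1 probes -> slot 1
Insert 7: h=0, 2 probes -> slot 2
Insert 25: h=4 -> slot 4
Insert 70: h=0, 3 probes -> slot 3
Insert 36: h=1, 4 probes -> slot 5

Table: [63, 49, 7, 70, 25, 36, None]


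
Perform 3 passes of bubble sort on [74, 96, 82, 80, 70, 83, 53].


Initial: [74, 96, 82, 80, 70, 83, 53]
Pass 1: [74, 82, 80, 70, 83, 53, 96] (5 swaps)
Pass 2: [74, 80, 70, 82, 53, 83, 96] (3 swaps)
Pass 3: [74, 70, 80, 53, 82, 83, 96] (2 swaps)

After 3 passes: [74, 70, 80, 53, 82, 83, 96]


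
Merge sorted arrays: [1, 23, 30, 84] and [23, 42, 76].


Take 1 from A
Take 23 from A
Take 23 from B
Take 30 from A
Take 42 from B
Take 76 from B

Merged: [1, 23, 23, 30, 42, 76, 84]


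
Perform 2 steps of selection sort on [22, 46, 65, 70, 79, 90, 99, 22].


Initial: [22, 46, 65, 70, 79, 90, 99, 22]
Step 1: min=22 at 0
  Swap: [22, 46, 65, 70, 79, 90, 99, 22]
Step 2: min=22 at 7
  Swap: [22, 22, 65, 70, 79, 90, 99, 46]

After 2 steps: [22, 22, 65, 70, 79, 90, 99, 46]


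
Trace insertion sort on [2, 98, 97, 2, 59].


Initial: [2, 98, 97, 2, 59]
Insert 98: [2, 98, 97, 2, 59]
Insert 97: [2, 97, 98, 2, 59]
Insert 2: [2, 2, 97, 98, 59]
Insert 59: [2, 2, 59, 97, 98]

Sorted: [2, 2, 59, 97, 98]


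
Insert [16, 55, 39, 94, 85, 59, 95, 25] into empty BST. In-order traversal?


Insert 16: root
Insert 55: R from 16
Insert 39: R from 16 -> L from 55
Insert 94: R from 16 -> R from 55
Insert 85: R from 16 -> R from 55 -> L from 94
Insert 59: R from 16 -> R from 55 -> L from 94 -> L from 85
Insert 95: R from 16 -> R from 55 -> R from 94
Insert 25: R from 16 -> L from 55 -> L from 39

In-order: [16, 25, 39, 55, 59, 85, 94, 95]
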